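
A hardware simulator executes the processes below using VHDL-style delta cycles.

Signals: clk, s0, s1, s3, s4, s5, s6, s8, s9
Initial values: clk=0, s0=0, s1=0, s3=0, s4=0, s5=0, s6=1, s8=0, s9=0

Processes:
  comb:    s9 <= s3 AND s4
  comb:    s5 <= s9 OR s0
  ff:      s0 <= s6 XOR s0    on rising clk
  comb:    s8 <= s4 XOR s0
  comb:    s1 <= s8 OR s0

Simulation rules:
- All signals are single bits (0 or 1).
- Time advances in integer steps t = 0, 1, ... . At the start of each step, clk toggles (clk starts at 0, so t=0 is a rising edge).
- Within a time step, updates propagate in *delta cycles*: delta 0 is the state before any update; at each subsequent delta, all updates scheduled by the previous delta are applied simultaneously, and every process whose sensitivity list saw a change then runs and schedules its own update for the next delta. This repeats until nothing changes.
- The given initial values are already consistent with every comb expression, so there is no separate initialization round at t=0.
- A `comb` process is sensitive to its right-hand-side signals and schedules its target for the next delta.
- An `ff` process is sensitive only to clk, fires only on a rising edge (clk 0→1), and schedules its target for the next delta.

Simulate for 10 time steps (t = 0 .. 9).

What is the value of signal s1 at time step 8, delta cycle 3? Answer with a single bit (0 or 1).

1

t=0 Δ0: s5=0 s0=0 s4=0 clk=0 s6=1 s9=0 s3=0 s8=0 s1=0
  Δ1: clk:0→1
  Δ2: s0:0→1
  Δ3: s5:0→1, s8:0→1, s1:0→1
  (3Δ to stable)
t=1 Δ0: s5=1 s0=1 s4=0 clk=1 s6=1 s9=0 s3=0 s8=1 s1=1
  Δ1: clk:1→0
  (1Δ to stable)
t=2 Δ0: s5=1 s0=1 s4=0 clk=0 s6=1 s9=0 s3=0 s8=1 s1=1
  Δ1: clk:0→1
  Δ2: s0:1→0
  Δ3: s5:1→0, s8:1→0
  Δ4: s1:1→0
  (4Δ to stable)
t=3 Δ0: s5=0 s0=0 s4=0 clk=1 s6=1 s9=0 s3=0 s8=0 s1=0
  Δ1: clk:1→0
  (1Δ to stable)
t=4 Δ0: s5=0 s0=0 s4=0 clk=0 s6=1 s9=0 s3=0 s8=0 s1=0
  Δ1: clk:0→1
  Δ2: s0:0→1
  Δ3: s5:0→1, s8:0→1, s1:0→1
  (3Δ to stable)
t=5 Δ0: s5=1 s0=1 s4=0 clk=1 s6=1 s9=0 s3=0 s8=1 s1=1
  Δ1: clk:1→0
  (1Δ to stable)
t=6 Δ0: s5=1 s0=1 s4=0 clk=0 s6=1 s9=0 s3=0 s8=1 s1=1
  Δ1: clk:0→1
  Δ2: s0:1→0
  Δ3: s5:1→0, s8:1→0
  Δ4: s1:1→0
  (4Δ to stable)
t=7 Δ0: s5=0 s0=0 s4=0 clk=1 s6=1 s9=0 s3=0 s8=0 s1=0
  Δ1: clk:1→0
  (1Δ to stable)
t=8 Δ0: s5=0 s0=0 s4=0 clk=0 s6=1 s9=0 s3=0 s8=0 s1=0
  Δ1: clk:0→1
  Δ2: s0:0→1
  Δ3: s5:0→1, s8:0→1, s1:0→1
  (3Δ to stable)
t=9 Δ0: s5=1 s0=1 s4=0 clk=1 s6=1 s9=0 s3=0 s8=1 s1=1
  Δ1: clk:1→0
  (1Δ to stable)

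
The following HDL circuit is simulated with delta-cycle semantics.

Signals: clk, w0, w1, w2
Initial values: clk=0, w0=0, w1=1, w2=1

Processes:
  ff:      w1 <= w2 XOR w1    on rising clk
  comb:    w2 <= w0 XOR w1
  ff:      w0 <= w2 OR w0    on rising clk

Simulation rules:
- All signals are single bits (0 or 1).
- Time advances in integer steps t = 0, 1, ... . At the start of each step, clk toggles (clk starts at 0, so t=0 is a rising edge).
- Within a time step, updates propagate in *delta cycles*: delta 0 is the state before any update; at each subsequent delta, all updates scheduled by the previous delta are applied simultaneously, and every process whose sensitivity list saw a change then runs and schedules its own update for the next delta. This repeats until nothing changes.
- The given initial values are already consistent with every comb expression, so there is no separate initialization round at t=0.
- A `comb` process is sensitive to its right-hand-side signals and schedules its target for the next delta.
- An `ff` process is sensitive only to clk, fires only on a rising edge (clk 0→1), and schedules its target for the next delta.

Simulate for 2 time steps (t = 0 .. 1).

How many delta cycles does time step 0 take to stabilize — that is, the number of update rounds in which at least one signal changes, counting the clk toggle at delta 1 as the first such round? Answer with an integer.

2

t0.Δ0 w0=0 w2=1 w1=1 clk=0
t0.Δ1 w0=0 w2=1 w1=1 clk=1
t0.Δ2 w0=1 w2=1 w1=0 clk=1
t1.Δ0 w0=1 w2=1 w1=0 clk=1
t1.Δ1 w0=1 w2=1 w1=0 clk=0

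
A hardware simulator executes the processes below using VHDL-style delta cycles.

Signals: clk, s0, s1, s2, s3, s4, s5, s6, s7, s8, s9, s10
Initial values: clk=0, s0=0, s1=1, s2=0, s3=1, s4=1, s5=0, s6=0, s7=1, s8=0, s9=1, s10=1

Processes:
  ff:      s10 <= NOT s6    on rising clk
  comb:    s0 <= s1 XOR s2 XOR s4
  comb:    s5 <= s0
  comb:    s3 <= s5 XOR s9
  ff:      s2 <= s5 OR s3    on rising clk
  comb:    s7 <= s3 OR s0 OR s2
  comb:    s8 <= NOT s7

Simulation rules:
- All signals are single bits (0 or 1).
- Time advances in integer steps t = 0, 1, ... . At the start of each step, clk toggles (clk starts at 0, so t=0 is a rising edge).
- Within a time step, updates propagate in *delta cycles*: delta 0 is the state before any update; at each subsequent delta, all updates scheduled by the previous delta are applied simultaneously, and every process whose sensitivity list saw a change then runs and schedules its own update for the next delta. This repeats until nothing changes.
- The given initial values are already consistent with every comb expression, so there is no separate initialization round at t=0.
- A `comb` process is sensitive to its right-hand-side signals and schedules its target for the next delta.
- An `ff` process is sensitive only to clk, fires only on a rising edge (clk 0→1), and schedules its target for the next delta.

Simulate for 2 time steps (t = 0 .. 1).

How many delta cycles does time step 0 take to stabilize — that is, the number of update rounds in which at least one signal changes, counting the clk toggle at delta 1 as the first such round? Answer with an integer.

t=0 Δ0: s1=1 s7=1 s2=0 s9=1 s3=1 s10=1 s8=0 s6=0 s0=0 s5=0 clk=0 s4=1
  Δ1: clk:0→1
  Δ2: s2:0→1
  Δ3: s0:0→1
  Δ4: s5:0→1
  Δ5: s3:1→0
  (5Δ to stable)
t=1 Δ0: s1=1 s7=1 s2=1 s9=1 s3=0 s10=1 s8=0 s6=0 s0=1 s5=1 clk=1 s4=1
  Δ1: clk:1→0
  (1Δ to stable)

5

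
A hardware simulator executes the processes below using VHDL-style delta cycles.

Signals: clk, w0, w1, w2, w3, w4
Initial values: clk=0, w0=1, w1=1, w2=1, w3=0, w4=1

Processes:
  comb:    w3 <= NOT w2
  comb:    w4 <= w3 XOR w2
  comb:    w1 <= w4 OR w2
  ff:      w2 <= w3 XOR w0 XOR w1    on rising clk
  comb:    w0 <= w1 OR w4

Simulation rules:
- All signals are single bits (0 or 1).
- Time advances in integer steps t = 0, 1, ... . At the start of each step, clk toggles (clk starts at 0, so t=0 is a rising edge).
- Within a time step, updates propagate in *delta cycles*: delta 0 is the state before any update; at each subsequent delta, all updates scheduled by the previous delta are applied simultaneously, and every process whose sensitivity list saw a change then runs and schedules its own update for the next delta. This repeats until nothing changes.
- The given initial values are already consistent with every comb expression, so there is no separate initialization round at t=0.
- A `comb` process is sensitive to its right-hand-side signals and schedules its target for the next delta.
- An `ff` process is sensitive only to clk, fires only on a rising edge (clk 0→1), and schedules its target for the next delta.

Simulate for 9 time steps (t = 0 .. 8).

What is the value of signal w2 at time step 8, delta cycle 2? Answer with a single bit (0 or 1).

0

t=0 Δ0: w3=0 w2=1 w4=1 clk=0 w0=1 w1=1
  Δ1: clk:0→1
  Δ2: w2:1→0
  Δ3: w3:0→1, w4:1→0
  Δ4: w4:0→1, w1:1→0
  Δ5: w1:0→1
  (5Δ to stable)
t=1 Δ0: w3=1 w2=0 w4=1 clk=1 w0=1 w1=1
  Δ1: clk:1→0
  (1Δ to stable)
t=2 Δ0: w3=1 w2=0 w4=1 clk=0 w0=1 w1=1
  Δ1: clk:0→1
  Δ2: w2:0→1
  Δ3: w3:1→0, w4:1→0
  Δ4: w4:0→1
  (4Δ to stable)
t=3 Δ0: w3=0 w2=1 w4=1 clk=1 w0=1 w1=1
  Δ1: clk:1→0
  (1Δ to stable)
t=4 Δ0: w3=0 w2=1 w4=1 clk=0 w0=1 w1=1
  Δ1: clk:0→1
  Δ2: w2:1→0
  Δ3: w3:0→1, w4:1→0
  Δ4: w4:0→1, w1:1→0
  Δ5: w1:0→1
  (5Δ to stable)
t=5 Δ0: w3=1 w2=0 w4=1 clk=1 w0=1 w1=1
  Δ1: clk:1→0
  (1Δ to stable)
t=6 Δ0: w3=1 w2=0 w4=1 clk=0 w0=1 w1=1
  Δ1: clk:0→1
  Δ2: w2:0→1
  Δ3: w3:1→0, w4:1→0
  Δ4: w4:0→1
  (4Δ to stable)
t=7 Δ0: w3=0 w2=1 w4=1 clk=1 w0=1 w1=1
  Δ1: clk:1→0
  (1Δ to stable)
t=8 Δ0: w3=0 w2=1 w4=1 clk=0 w0=1 w1=1
  Δ1: clk:0→1
  Δ2: w2:1→0
  Δ3: w3:0→1, w4:1→0
  Δ4: w4:0→1, w1:1→0
  Δ5: w1:0→1
  (5Δ to stable)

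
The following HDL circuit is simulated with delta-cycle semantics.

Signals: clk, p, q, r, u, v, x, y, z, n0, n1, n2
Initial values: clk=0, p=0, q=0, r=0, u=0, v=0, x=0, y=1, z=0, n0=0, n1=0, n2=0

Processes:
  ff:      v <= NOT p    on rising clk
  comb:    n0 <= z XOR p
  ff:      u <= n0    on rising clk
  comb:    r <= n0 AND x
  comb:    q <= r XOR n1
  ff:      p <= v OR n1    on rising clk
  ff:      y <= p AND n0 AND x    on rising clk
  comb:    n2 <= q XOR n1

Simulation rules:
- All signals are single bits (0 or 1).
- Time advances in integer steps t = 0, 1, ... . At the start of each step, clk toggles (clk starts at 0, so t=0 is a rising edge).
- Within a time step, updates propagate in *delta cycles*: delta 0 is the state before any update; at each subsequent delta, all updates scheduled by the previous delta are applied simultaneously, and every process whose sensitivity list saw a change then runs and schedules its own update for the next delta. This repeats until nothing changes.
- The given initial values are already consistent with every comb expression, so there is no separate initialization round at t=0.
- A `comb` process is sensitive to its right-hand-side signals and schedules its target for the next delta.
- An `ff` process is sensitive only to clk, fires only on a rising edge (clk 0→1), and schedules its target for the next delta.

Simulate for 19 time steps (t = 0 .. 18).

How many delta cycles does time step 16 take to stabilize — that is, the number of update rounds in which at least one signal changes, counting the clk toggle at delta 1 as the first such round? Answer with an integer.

2

[bits: q,r,z,p,v,n0,x,n2,u,n1,y,clk]
t=0: Δ0=000000000010 Δ1=000000000011 Δ2=000010000001 | 2Δ
t=1: Δ0=000010000001 Δ1=000010000000 | 1Δ
t=2: Δ0=000010000000 Δ1=000010000001 Δ2=000110000001 Δ3=000111000001 | 3Δ
t=3: Δ0=000111000001 Δ1=000111000000 | 1Δ
t=4: Δ0=000111000000 Δ1=000111000001 Δ2=000101001001 | 2Δ
t=5: Δ0=000101001001 Δ1=000101001000 | 1Δ
t=6: Δ0=000101001000 Δ1=000101001001 Δ2=000001001001 Δ3=000000001001 | 3Δ
t=7: Δ0=000000001001 Δ1=000000001000 | 1Δ
t=8: Δ0=000000001000 Δ1=000000001001 Δ2=000010000001 | 2Δ
t=9: Δ0=000010000001 Δ1=000010000000 | 1Δ
t=10: Δ0=000010000000 Δ1=000010000001 Δ2=000110000001 Δ3=000111000001 | 3Δ
t=11: Δ0=000111000001 Δ1=000111000000 | 1Δ
t=12: Δ0=000111000000 Δ1=000111000001 Δ2=000101001001 | 2Δ
t=13: Δ0=000101001001 Δ1=000101001000 | 1Δ
t=14: Δ0=000101001000 Δ1=000101001001 Δ2=000001001001 Δ3=000000001001 | 3Δ
t=15: Δ0=000000001001 Δ1=000000001000 | 1Δ
t=16: Δ0=000000001000 Δ1=000000001001 Δ2=000010000001 | 2Δ
t=17: Δ0=000010000001 Δ1=000010000000 | 1Δ
t=18: Δ0=000010000000 Δ1=000010000001 Δ2=000110000001 Δ3=000111000001 | 3Δ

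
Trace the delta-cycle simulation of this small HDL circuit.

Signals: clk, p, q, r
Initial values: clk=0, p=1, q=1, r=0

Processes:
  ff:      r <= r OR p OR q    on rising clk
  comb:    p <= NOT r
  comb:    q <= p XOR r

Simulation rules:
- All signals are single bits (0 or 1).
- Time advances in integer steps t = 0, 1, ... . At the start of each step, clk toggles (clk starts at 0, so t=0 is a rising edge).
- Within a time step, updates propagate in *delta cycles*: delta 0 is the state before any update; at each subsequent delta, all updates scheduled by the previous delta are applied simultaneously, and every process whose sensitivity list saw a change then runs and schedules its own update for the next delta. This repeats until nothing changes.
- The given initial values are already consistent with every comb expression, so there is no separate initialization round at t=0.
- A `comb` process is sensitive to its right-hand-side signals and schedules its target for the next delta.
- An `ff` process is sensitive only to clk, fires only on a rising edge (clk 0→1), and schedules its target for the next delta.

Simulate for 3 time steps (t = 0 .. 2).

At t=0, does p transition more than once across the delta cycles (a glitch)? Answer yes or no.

no

t0.Δ0 r=0 q=1 clk=0 p=1
t0.Δ1 r=0 q=1 clk=1 p=1
t0.Δ2 r=1 q=1 clk=1 p=1
t0.Δ3 r=1 q=0 clk=1 p=0
t0.Δ4 r=1 q=1 clk=1 p=0
t1.Δ0 r=1 q=1 clk=1 p=0
t1.Δ1 r=1 q=1 clk=0 p=0
t2.Δ0 r=1 q=1 clk=0 p=0
t2.Δ1 r=1 q=1 clk=1 p=0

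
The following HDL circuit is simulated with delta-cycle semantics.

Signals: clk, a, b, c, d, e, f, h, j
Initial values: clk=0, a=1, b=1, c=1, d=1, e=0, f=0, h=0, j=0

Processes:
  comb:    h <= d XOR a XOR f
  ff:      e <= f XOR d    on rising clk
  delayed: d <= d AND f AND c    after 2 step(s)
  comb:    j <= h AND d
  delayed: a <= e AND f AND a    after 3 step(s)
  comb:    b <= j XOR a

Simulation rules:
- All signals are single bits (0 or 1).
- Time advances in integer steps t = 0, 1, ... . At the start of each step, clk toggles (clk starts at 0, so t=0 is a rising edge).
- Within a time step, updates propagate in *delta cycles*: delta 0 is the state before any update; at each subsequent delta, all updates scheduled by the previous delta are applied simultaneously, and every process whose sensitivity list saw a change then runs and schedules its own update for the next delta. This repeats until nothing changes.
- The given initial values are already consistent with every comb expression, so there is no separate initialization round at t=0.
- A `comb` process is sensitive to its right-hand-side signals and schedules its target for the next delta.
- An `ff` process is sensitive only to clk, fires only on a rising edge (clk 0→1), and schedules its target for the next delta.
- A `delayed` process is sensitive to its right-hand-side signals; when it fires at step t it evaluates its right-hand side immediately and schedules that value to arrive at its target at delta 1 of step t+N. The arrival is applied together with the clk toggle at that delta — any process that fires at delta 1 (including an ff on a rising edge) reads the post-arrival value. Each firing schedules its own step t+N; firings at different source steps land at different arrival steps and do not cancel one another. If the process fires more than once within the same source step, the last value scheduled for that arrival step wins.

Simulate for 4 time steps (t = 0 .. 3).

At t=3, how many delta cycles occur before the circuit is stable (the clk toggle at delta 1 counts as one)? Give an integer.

t=0 Δ0: a=1 h=0 b=1 d=1 f=0 clk=0 j=0 e=0 c=1
  Δ1: clk:0→1
  Δ2: e:0→1
  (2Δ to stable)
t=1 Δ0: a=1 h=0 b=1 d=1 f=0 clk=1 j=0 e=1 c=1
  Δ1: clk:1→0
  (1Δ to stable)
t=2 Δ0: a=1 h=0 b=1 d=1 f=0 clk=0 j=0 e=1 c=1
  Δ1: clk:0→1
  (1Δ to stable)
t=3 Δ0: a=1 h=0 b=1 d=1 f=0 clk=1 j=0 e=1 c=1
  Δ1: a:1→0, clk:1→0
  Δ2: h:0→1, b:1→0
  Δ3: j:0→1
  Δ4: b:0→1
  (4Δ to stable)

4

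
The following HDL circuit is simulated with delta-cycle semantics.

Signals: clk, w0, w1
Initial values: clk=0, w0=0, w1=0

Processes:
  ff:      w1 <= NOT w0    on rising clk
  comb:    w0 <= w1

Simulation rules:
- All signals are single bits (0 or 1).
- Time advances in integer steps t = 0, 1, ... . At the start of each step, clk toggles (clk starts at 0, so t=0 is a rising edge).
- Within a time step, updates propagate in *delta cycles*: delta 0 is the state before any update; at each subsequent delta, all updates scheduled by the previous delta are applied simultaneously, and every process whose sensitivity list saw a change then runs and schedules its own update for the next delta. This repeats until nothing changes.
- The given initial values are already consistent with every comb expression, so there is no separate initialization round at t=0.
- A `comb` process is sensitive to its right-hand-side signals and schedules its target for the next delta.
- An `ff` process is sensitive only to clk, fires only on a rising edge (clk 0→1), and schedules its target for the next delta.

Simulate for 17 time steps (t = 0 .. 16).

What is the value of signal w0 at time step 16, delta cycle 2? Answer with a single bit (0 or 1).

t=0 Δ0: clk=0 w0=0 w1=0
  Δ1: clk:0→1
  Δ2: w1:0→1
  Δ3: w0:0→1
  (3Δ to stable)
t=1 Δ0: clk=1 w0=1 w1=1
  Δ1: clk:1→0
  (1Δ to stable)
t=2 Δ0: clk=0 w0=1 w1=1
  Δ1: clk:0→1
  Δ2: w1:1→0
  Δ3: w0:1→0
  (3Δ to stable)
t=3 Δ0: clk=1 w0=0 w1=0
  Δ1: clk:1→0
  (1Δ to stable)
t=4 Δ0: clk=0 w0=0 w1=0
  Δ1: clk:0→1
  Δ2: w1:0→1
  Δ3: w0:0→1
  (3Δ to stable)
t=5 Δ0: clk=1 w0=1 w1=1
  Δ1: clk:1→0
  (1Δ to stable)
t=6 Δ0: clk=0 w0=1 w1=1
  Δ1: clk:0→1
  Δ2: w1:1→0
  Δ3: w0:1→0
  (3Δ to stable)
t=7 Δ0: clk=1 w0=0 w1=0
  Δ1: clk:1→0
  (1Δ to stable)
t=8 Δ0: clk=0 w0=0 w1=0
  Δ1: clk:0→1
  Δ2: w1:0→1
  Δ3: w0:0→1
  (3Δ to stable)
t=9 Δ0: clk=1 w0=1 w1=1
  Δ1: clk:1→0
  (1Δ to stable)
t=10 Δ0: clk=0 w0=1 w1=1
  Δ1: clk:0→1
  Δ2: w1:1→0
  Δ3: w0:1→0
  (3Δ to stable)
t=11 Δ0: clk=1 w0=0 w1=0
  Δ1: clk:1→0
  (1Δ to stable)
t=12 Δ0: clk=0 w0=0 w1=0
  Δ1: clk:0→1
  Δ2: w1:0→1
  Δ3: w0:0→1
  (3Δ to stable)
t=13 Δ0: clk=1 w0=1 w1=1
  Δ1: clk:1→0
  (1Δ to stable)
t=14 Δ0: clk=0 w0=1 w1=1
  Δ1: clk:0→1
  Δ2: w1:1→0
  Δ3: w0:1→0
  (3Δ to stable)
t=15 Δ0: clk=1 w0=0 w1=0
  Δ1: clk:1→0
  (1Δ to stable)
t=16 Δ0: clk=0 w0=0 w1=0
  Δ1: clk:0→1
  Δ2: w1:0→1
  Δ3: w0:0→1
  (3Δ to stable)

0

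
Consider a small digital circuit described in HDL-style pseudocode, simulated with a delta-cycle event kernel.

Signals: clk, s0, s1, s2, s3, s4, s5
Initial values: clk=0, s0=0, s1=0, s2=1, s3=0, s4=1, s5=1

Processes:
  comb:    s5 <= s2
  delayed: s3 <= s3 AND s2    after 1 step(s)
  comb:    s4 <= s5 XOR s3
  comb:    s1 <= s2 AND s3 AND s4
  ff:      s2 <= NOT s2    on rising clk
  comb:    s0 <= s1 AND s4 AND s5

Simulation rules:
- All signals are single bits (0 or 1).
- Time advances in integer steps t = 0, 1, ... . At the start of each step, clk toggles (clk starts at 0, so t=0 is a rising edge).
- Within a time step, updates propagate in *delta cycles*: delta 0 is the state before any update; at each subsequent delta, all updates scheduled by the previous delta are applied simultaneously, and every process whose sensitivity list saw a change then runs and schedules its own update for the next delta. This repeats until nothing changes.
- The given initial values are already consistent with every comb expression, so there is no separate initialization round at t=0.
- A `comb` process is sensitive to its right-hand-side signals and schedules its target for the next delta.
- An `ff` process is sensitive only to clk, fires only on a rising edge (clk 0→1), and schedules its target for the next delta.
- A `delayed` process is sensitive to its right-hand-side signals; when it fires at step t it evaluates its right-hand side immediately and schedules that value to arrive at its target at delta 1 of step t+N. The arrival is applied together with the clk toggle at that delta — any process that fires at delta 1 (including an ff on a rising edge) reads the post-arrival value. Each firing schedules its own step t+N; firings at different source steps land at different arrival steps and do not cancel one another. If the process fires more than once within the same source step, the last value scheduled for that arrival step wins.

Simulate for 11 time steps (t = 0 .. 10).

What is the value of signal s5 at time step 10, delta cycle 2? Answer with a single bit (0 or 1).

t0.Δ0 s5=1 s1=0 clk=0 s2=1 s0=0 s3=0 s4=1
t0.Δ1 s5=1 s1=0 clk=1 s2=1 s0=0 s3=0 s4=1
t0.Δ2 s5=1 s1=0 clk=1 s2=0 s0=0 s3=0 s4=1
t0.Δ3 s5=0 s1=0 clk=1 s2=0 s0=0 s3=0 s4=1
t0.Δ4 s5=0 s1=0 clk=1 s2=0 s0=0 s3=0 s4=0
t1.Δ0 s5=0 s1=0 clk=1 s2=0 s0=0 s3=0 s4=0
t1.Δ1 s5=0 s1=0 clk=0 s2=0 s0=0 s3=0 s4=0
t2.Δ0 s5=0 s1=0 clk=0 s2=0 s0=0 s3=0 s4=0
t2.Δ1 s5=0 s1=0 clk=1 s2=0 s0=0 s3=0 s4=0
t2.Δ2 s5=0 s1=0 clk=1 s2=1 s0=0 s3=0 s4=0
t2.Δ3 s5=1 s1=0 clk=1 s2=1 s0=0 s3=0 s4=0
t2.Δ4 s5=1 s1=0 clk=1 s2=1 s0=0 s3=0 s4=1
t3.Δ0 s5=1 s1=0 clk=1 s2=1 s0=0 s3=0 s4=1
t3.Δ1 s5=1 s1=0 clk=0 s2=1 s0=0 s3=0 s4=1
t4.Δ0 s5=1 s1=0 clk=0 s2=1 s0=0 s3=0 s4=1
t4.Δ1 s5=1 s1=0 clk=1 s2=1 s0=0 s3=0 s4=1
t4.Δ2 s5=1 s1=0 clk=1 s2=0 s0=0 s3=0 s4=1
t4.Δ3 s5=0 s1=0 clk=1 s2=0 s0=0 s3=0 s4=1
t4.Δ4 s5=0 s1=0 clk=1 s2=0 s0=0 s3=0 s4=0
t5.Δ0 s5=0 s1=0 clk=1 s2=0 s0=0 s3=0 s4=0
t5.Δ1 s5=0 s1=0 clk=0 s2=0 s0=0 s3=0 s4=0
t6.Δ0 s5=0 s1=0 clk=0 s2=0 s0=0 s3=0 s4=0
t6.Δ1 s5=0 s1=0 clk=1 s2=0 s0=0 s3=0 s4=0
t6.Δ2 s5=0 s1=0 clk=1 s2=1 s0=0 s3=0 s4=0
t6.Δ3 s5=1 s1=0 clk=1 s2=1 s0=0 s3=0 s4=0
t6.Δ4 s5=1 s1=0 clk=1 s2=1 s0=0 s3=0 s4=1
t7.Δ0 s5=1 s1=0 clk=1 s2=1 s0=0 s3=0 s4=1
t7.Δ1 s5=1 s1=0 clk=0 s2=1 s0=0 s3=0 s4=1
t8.Δ0 s5=1 s1=0 clk=0 s2=1 s0=0 s3=0 s4=1
t8.Δ1 s5=1 s1=0 clk=1 s2=1 s0=0 s3=0 s4=1
t8.Δ2 s5=1 s1=0 clk=1 s2=0 s0=0 s3=0 s4=1
t8.Δ3 s5=0 s1=0 clk=1 s2=0 s0=0 s3=0 s4=1
t8.Δ4 s5=0 s1=0 clk=1 s2=0 s0=0 s3=0 s4=0
t9.Δ0 s5=0 s1=0 clk=1 s2=0 s0=0 s3=0 s4=0
t9.Δ1 s5=0 s1=0 clk=0 s2=0 s0=0 s3=0 s4=0
t10.Δ0 s5=0 s1=0 clk=0 s2=0 s0=0 s3=0 s4=0
t10.Δ1 s5=0 s1=0 clk=1 s2=0 s0=0 s3=0 s4=0
t10.Δ2 s5=0 s1=0 clk=1 s2=1 s0=0 s3=0 s4=0
t10.Δ3 s5=1 s1=0 clk=1 s2=1 s0=0 s3=0 s4=0
t10.Δ4 s5=1 s1=0 clk=1 s2=1 s0=0 s3=0 s4=1

0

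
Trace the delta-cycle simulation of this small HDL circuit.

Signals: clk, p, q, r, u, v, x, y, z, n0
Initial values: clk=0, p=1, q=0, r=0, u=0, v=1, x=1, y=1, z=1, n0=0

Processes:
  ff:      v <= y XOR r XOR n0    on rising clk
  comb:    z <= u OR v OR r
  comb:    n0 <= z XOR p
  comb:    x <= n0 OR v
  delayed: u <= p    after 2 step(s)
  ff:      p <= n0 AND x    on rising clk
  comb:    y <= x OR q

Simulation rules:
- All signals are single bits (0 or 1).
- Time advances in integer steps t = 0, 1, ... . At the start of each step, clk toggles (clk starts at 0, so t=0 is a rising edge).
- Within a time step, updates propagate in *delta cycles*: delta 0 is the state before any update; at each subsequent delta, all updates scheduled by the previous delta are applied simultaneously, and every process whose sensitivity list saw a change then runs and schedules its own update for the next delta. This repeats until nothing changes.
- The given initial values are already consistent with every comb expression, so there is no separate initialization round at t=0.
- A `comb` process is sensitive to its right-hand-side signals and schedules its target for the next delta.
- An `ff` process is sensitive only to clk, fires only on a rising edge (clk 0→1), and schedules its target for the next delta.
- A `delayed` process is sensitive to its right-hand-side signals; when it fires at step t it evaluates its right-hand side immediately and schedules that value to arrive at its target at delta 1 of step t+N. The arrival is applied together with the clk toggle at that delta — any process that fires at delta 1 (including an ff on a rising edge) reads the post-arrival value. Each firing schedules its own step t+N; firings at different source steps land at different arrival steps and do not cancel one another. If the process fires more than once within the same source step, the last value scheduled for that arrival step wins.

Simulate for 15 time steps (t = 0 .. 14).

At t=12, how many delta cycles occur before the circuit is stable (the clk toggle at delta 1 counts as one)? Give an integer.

5

t0.Δ0 p=1 z=1 clk=0 n0=0 y=1 r=0 v=1 u=0 x=1 q=0
t0.Δ1 p=1 z=1 clk=1 n0=0 y=1 r=0 v=1 u=0 x=1 q=0
t0.Δ2 p=0 z=1 clk=1 n0=0 y=1 r=0 v=1 u=0 x=1 q=0
t0.Δ3 p=0 z=1 clk=1 n0=1 y=1 r=0 v=1 u=0 x=1 q=0
t1.Δ0 p=0 z=1 clk=1 n0=1 y=1 r=0 v=1 u=0 x=1 q=0
t1.Δ1 p=0 z=1 clk=0 n0=1 y=1 r=0 v=1 u=0 x=1 q=0
t2.Δ0 p=0 z=1 clk=0 n0=1 y=1 r=0 v=1 u=0 x=1 q=0
t2.Δ1 p=0 z=1 clk=1 n0=1 y=1 r=0 v=1 u=0 x=1 q=0
t2.Δ2 p=1 z=1 clk=1 n0=1 y=1 r=0 v=0 u=0 x=1 q=0
t2.Δ3 p=1 z=0 clk=1 n0=0 y=1 r=0 v=0 u=0 x=1 q=0
t2.Δ4 p=1 z=0 clk=1 n0=1 y=1 r=0 v=0 u=0 x=0 q=0
t2.Δ5 p=1 z=0 clk=1 n0=1 y=0 r=0 v=0 u=0 x=1 q=0
t2.Δ6 p=1 z=0 clk=1 n0=1 y=1 r=0 v=0 u=0 x=1 q=0
t3.Δ0 p=1 z=0 clk=1 n0=1 y=1 r=0 v=0 u=0 x=1 q=0
t3.Δ1 p=1 z=0 clk=0 n0=1 y=1 r=0 v=0 u=0 x=1 q=0
t4.Δ0 p=1 z=0 clk=0 n0=1 y=1 r=0 v=0 u=0 x=1 q=0
t4.Δ1 p=1 z=0 clk=1 n0=1 y=1 r=0 v=0 u=1 x=1 q=0
t4.Δ2 p=1 z=1 clk=1 n0=1 y=1 r=0 v=0 u=1 x=1 q=0
t4.Δ3 p=1 z=1 clk=1 n0=0 y=1 r=0 v=0 u=1 x=1 q=0
t4.Δ4 p=1 z=1 clk=1 n0=0 y=1 r=0 v=0 u=1 x=0 q=0
t4.Δ5 p=1 z=1 clk=1 n0=0 y=0 r=0 v=0 u=1 x=0 q=0
t5.Δ0 p=1 z=1 clk=1 n0=0 y=0 r=0 v=0 u=1 x=0 q=0
t5.Δ1 p=1 z=1 clk=0 n0=0 y=0 r=0 v=0 u=1 x=0 q=0
t6.Δ0 p=1 z=1 clk=0 n0=0 y=0 r=0 v=0 u=1 x=0 q=0
t6.Δ1 p=1 z=1 clk=1 n0=0 y=0 r=0 v=0 u=1 x=0 q=0
t6.Δ2 p=0 z=1 clk=1 n0=0 y=0 r=0 v=0 u=1 x=0 q=0
t6.Δ3 p=0 z=1 clk=1 n0=1 y=0 r=0 v=0 u=1 x=0 q=0
t6.Δ4 p=0 z=1 clk=1 n0=1 y=0 r=0 v=0 u=1 x=1 q=0
t6.Δ5 p=0 z=1 clk=1 n0=1 y=1 r=0 v=0 u=1 x=1 q=0
t7.Δ0 p=0 z=1 clk=1 n0=1 y=1 r=0 v=0 u=1 x=1 q=0
t7.Δ1 p=0 z=1 clk=0 n0=1 y=1 r=0 v=0 u=1 x=1 q=0
t8.Δ0 p=0 z=1 clk=0 n0=1 y=1 r=0 v=0 u=1 x=1 q=0
t8.Δ1 p=0 z=1 clk=1 n0=1 y=1 r=0 v=0 u=0 x=1 q=0
t8.Δ2 p=1 z=0 clk=1 n0=1 y=1 r=0 v=0 u=0 x=1 q=0
t9.Δ0 p=1 z=0 clk=1 n0=1 y=1 r=0 v=0 u=0 x=1 q=0
t9.Δ1 p=1 z=0 clk=0 n0=1 y=1 r=0 v=0 u=0 x=1 q=0
t10.Δ0 p=1 z=0 clk=0 n0=1 y=1 r=0 v=0 u=0 x=1 q=0
t10.Δ1 p=1 z=0 clk=1 n0=1 y=1 r=0 v=0 u=1 x=1 q=0
t10.Δ2 p=1 z=1 clk=1 n0=1 y=1 r=0 v=0 u=1 x=1 q=0
t10.Δ3 p=1 z=1 clk=1 n0=0 y=1 r=0 v=0 u=1 x=1 q=0
t10.Δ4 p=1 z=1 clk=1 n0=0 y=1 r=0 v=0 u=1 x=0 q=0
t10.Δ5 p=1 z=1 clk=1 n0=0 y=0 r=0 v=0 u=1 x=0 q=0
t11.Δ0 p=1 z=1 clk=1 n0=0 y=0 r=0 v=0 u=1 x=0 q=0
t11.Δ1 p=1 z=1 clk=0 n0=0 y=0 r=0 v=0 u=1 x=0 q=0
t12.Δ0 p=1 z=1 clk=0 n0=0 y=0 r=0 v=0 u=1 x=0 q=0
t12.Δ1 p=1 z=1 clk=1 n0=0 y=0 r=0 v=0 u=1 x=0 q=0
t12.Δ2 p=0 z=1 clk=1 n0=0 y=0 r=0 v=0 u=1 x=0 q=0
t12.Δ3 p=0 z=1 clk=1 n0=1 y=0 r=0 v=0 u=1 x=0 q=0
t12.Δ4 p=0 z=1 clk=1 n0=1 y=0 r=0 v=0 u=1 x=1 q=0
t12.Δ5 p=0 z=1 clk=1 n0=1 y=1 r=0 v=0 u=1 x=1 q=0
t13.Δ0 p=0 z=1 clk=1 n0=1 y=1 r=0 v=0 u=1 x=1 q=0
t13.Δ1 p=0 z=1 clk=0 n0=1 y=1 r=0 v=0 u=1 x=1 q=0
t14.Δ0 p=0 z=1 clk=0 n0=1 y=1 r=0 v=0 u=1 x=1 q=0
t14.Δ1 p=0 z=1 clk=1 n0=1 y=1 r=0 v=0 u=0 x=1 q=0
t14.Δ2 p=1 z=0 clk=1 n0=1 y=1 r=0 v=0 u=0 x=1 q=0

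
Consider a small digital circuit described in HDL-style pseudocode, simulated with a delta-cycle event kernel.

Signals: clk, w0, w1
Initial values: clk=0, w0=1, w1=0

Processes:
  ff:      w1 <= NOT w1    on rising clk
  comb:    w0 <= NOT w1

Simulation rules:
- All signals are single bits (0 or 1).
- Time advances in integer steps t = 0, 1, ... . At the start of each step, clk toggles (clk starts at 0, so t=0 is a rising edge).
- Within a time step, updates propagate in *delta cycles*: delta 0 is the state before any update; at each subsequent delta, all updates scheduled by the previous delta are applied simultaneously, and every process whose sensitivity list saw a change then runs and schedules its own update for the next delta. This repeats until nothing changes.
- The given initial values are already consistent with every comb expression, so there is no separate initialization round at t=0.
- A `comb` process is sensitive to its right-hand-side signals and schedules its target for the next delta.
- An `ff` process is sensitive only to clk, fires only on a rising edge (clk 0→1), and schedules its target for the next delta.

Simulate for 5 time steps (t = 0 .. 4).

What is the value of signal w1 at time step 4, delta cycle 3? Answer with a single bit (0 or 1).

t=0 Δ0: w1=0 w0=1 clk=0
  Δ1: clk:0→1
  Δ2: w1:0→1
  Δ3: w0:1→0
  (3Δ to stable)
t=1 Δ0: w1=1 w0=0 clk=1
  Δ1: clk:1→0
  (1Δ to stable)
t=2 Δ0: w1=1 w0=0 clk=0
  Δ1: clk:0→1
  Δ2: w1:1→0
  Δ3: w0:0→1
  (3Δ to stable)
t=3 Δ0: w1=0 w0=1 clk=1
  Δ1: clk:1→0
  (1Δ to stable)
t=4 Δ0: w1=0 w0=1 clk=0
  Δ1: clk:0→1
  Δ2: w1:0→1
  Δ3: w0:1→0
  (3Δ to stable)

1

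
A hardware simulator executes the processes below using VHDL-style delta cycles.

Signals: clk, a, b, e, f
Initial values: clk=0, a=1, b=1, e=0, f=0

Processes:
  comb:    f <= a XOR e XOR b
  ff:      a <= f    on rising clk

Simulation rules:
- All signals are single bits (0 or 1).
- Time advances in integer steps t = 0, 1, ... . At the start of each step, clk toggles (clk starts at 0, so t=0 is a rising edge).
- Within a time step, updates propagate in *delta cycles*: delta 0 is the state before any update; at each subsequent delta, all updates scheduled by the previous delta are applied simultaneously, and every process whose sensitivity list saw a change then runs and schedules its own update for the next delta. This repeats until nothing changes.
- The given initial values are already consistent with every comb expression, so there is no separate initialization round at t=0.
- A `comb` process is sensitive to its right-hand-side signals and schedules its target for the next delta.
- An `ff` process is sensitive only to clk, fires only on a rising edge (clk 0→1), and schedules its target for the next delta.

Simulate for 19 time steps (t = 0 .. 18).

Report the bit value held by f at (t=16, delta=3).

1

t0.Δ0 a=1 e=0 b=1 clk=0 f=0
t0.Δ1 a=1 e=0 b=1 clk=1 f=0
t0.Δ2 a=0 e=0 b=1 clk=1 f=0
t0.Δ3 a=0 e=0 b=1 clk=1 f=1
t1.Δ0 a=0 e=0 b=1 clk=1 f=1
t1.Δ1 a=0 e=0 b=1 clk=0 f=1
t2.Δ0 a=0 e=0 b=1 clk=0 f=1
t2.Δ1 a=0 e=0 b=1 clk=1 f=1
t2.Δ2 a=1 e=0 b=1 clk=1 f=1
t2.Δ3 a=1 e=0 b=1 clk=1 f=0
t3.Δ0 a=1 e=0 b=1 clk=1 f=0
t3.Δ1 a=1 e=0 b=1 clk=0 f=0
t4.Δ0 a=1 e=0 b=1 clk=0 f=0
t4.Δ1 a=1 e=0 b=1 clk=1 f=0
t4.Δ2 a=0 e=0 b=1 clk=1 f=0
t4.Δ3 a=0 e=0 b=1 clk=1 f=1
t5.Δ0 a=0 e=0 b=1 clk=1 f=1
t5.Δ1 a=0 e=0 b=1 clk=0 f=1
t6.Δ0 a=0 e=0 b=1 clk=0 f=1
t6.Δ1 a=0 e=0 b=1 clk=1 f=1
t6.Δ2 a=1 e=0 b=1 clk=1 f=1
t6.Δ3 a=1 e=0 b=1 clk=1 f=0
t7.Δ0 a=1 e=0 b=1 clk=1 f=0
t7.Δ1 a=1 e=0 b=1 clk=0 f=0
t8.Δ0 a=1 e=0 b=1 clk=0 f=0
t8.Δ1 a=1 e=0 b=1 clk=1 f=0
t8.Δ2 a=0 e=0 b=1 clk=1 f=0
t8.Δ3 a=0 e=0 b=1 clk=1 f=1
t9.Δ0 a=0 e=0 b=1 clk=1 f=1
t9.Δ1 a=0 e=0 b=1 clk=0 f=1
t10.Δ0 a=0 e=0 b=1 clk=0 f=1
t10.Δ1 a=0 e=0 b=1 clk=1 f=1
t10.Δ2 a=1 e=0 b=1 clk=1 f=1
t10.Δ3 a=1 e=0 b=1 clk=1 f=0
t11.Δ0 a=1 e=0 b=1 clk=1 f=0
t11.Δ1 a=1 e=0 b=1 clk=0 f=0
t12.Δ0 a=1 e=0 b=1 clk=0 f=0
t12.Δ1 a=1 e=0 b=1 clk=1 f=0
t12.Δ2 a=0 e=0 b=1 clk=1 f=0
t12.Δ3 a=0 e=0 b=1 clk=1 f=1
t13.Δ0 a=0 e=0 b=1 clk=1 f=1
t13.Δ1 a=0 e=0 b=1 clk=0 f=1
t14.Δ0 a=0 e=0 b=1 clk=0 f=1
t14.Δ1 a=0 e=0 b=1 clk=1 f=1
t14.Δ2 a=1 e=0 b=1 clk=1 f=1
t14.Δ3 a=1 e=0 b=1 clk=1 f=0
t15.Δ0 a=1 e=0 b=1 clk=1 f=0
t15.Δ1 a=1 e=0 b=1 clk=0 f=0
t16.Δ0 a=1 e=0 b=1 clk=0 f=0
t16.Δ1 a=1 e=0 b=1 clk=1 f=0
t16.Δ2 a=0 e=0 b=1 clk=1 f=0
t16.Δ3 a=0 e=0 b=1 clk=1 f=1
t17.Δ0 a=0 e=0 b=1 clk=1 f=1
t17.Δ1 a=0 e=0 b=1 clk=0 f=1
t18.Δ0 a=0 e=0 b=1 clk=0 f=1
t18.Δ1 a=0 e=0 b=1 clk=1 f=1
t18.Δ2 a=1 e=0 b=1 clk=1 f=1
t18.Δ3 a=1 e=0 b=1 clk=1 f=0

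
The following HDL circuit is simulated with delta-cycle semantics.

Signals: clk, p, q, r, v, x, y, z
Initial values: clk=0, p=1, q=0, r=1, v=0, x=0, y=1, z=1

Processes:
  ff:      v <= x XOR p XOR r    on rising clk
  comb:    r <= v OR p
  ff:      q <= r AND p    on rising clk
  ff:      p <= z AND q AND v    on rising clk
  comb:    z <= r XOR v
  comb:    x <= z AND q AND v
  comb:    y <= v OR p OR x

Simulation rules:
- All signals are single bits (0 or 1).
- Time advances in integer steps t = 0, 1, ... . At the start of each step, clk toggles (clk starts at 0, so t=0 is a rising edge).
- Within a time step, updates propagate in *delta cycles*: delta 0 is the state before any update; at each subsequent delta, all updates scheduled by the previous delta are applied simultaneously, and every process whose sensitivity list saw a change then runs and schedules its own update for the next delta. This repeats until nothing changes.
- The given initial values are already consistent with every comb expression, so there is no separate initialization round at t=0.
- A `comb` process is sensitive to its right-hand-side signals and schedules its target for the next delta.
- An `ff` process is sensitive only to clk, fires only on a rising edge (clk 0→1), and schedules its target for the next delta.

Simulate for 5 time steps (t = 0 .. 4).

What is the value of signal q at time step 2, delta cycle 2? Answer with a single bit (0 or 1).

0

t=0 Δ0: y=1 q=0 v=0 p=1 r=1 x=0 z=1 clk=0
  Δ1: clk:0→1
  Δ2: q:0→1, p:1→0
  Δ3: y:1→0, r:1→0
  Δ4: z:1→0
  (4Δ to stable)
t=1 Δ0: y=0 q=1 v=0 p=0 r=0 x=0 z=0 clk=1
  Δ1: clk:1→0
  (1Δ to stable)
t=2 Δ0: y=0 q=1 v=0 p=0 r=0 x=0 z=0 clk=0
  Δ1: clk:0→1
  Δ2: q:1→0
  (2Δ to stable)
t=3 Δ0: y=0 q=0 v=0 p=0 r=0 x=0 z=0 clk=1
  Δ1: clk:1→0
  (1Δ to stable)
t=4 Δ0: y=0 q=0 v=0 p=0 r=0 x=0 z=0 clk=0
  Δ1: clk:0→1
  (1Δ to stable)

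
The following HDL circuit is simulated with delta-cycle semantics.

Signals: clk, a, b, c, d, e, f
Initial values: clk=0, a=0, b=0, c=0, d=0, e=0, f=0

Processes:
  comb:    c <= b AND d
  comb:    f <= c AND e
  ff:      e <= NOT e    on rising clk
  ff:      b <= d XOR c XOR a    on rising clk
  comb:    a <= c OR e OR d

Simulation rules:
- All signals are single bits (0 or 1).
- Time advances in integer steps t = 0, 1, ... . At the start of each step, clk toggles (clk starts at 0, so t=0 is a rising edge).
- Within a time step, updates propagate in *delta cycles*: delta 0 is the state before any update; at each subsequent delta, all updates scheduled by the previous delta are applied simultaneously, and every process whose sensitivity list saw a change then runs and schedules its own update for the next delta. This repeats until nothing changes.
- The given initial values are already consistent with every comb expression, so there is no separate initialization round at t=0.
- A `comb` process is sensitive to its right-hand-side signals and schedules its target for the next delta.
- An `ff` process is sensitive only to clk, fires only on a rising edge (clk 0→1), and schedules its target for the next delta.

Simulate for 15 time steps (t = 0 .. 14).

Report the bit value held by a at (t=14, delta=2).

1

[bits: clk,a,d,f,b,c,e]
t=0: Δ0=0000000 Δ1=1000000 Δ2=1000001 Δ3=1100001 | 3Δ
t=1: Δ0=1100001 Δ1=0100001 | 1Δ
t=2: Δ0=0100001 Δ1=1100001 Δ2=1100100 Δ3=1000100 | 3Δ
t=3: Δ0=1000100 Δ1=0000100 | 1Δ
t=4: Δ0=0000100 Δ1=1000100 Δ2=1000001 Δ3=1100001 | 3Δ
t=5: Δ0=1100001 Δ1=0100001 | 1Δ
t=6: Δ0=0100001 Δ1=1100001 Δ2=1100100 Δ3=1000100 | 3Δ
t=7: Δ0=1000100 Δ1=0000100 | 1Δ
t=8: Δ0=0000100 Δ1=1000100 Δ2=1000001 Δ3=1100001 | 3Δ
t=9: Δ0=1100001 Δ1=0100001 | 1Δ
t=10: Δ0=0100001 Δ1=1100001 Δ2=1100100 Δ3=1000100 | 3Δ
t=11: Δ0=1000100 Δ1=0000100 | 1Δ
t=12: Δ0=0000100 Δ1=1000100 Δ2=1000001 Δ3=1100001 | 3Δ
t=13: Δ0=1100001 Δ1=0100001 | 1Δ
t=14: Δ0=0100001 Δ1=1100001 Δ2=1100100 Δ3=1000100 | 3Δ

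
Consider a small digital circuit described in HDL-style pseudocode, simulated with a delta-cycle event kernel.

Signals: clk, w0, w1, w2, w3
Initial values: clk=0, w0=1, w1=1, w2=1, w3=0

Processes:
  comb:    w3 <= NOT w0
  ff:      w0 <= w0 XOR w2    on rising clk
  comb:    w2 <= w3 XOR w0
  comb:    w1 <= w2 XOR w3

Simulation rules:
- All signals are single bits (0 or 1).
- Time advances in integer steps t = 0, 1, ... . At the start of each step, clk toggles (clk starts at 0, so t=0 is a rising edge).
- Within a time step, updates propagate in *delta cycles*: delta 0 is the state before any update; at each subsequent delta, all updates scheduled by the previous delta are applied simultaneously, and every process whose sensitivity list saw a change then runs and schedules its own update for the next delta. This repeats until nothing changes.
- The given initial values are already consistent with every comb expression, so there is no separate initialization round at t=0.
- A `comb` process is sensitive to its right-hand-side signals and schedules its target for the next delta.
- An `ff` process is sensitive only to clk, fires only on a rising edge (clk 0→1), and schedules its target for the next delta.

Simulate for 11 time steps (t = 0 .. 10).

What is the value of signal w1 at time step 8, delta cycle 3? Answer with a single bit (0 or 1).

1

[bits: w1,w3,w0,w2,clk]
t=0: Δ0=10110 Δ1=10111 Δ2=10011 Δ3=11001 Δ4=11011 Δ5=01011 | 5Δ
t=1: Δ0=01011 Δ1=01010 | 1Δ
t=2: Δ0=01010 Δ1=01011 Δ2=01111 Δ3=00101 Δ4=00111 Δ5=10111 | 5Δ
t=3: Δ0=10111 Δ1=10110 | 1Δ
t=4: Δ0=10110 Δ1=10111 Δ2=10011 Δ3=11001 Δ4=11011 Δ5=01011 | 5Δ
t=5: Δ0=01011 Δ1=01010 | 1Δ
t=6: Δ0=01010 Δ1=01011 Δ2=01111 Δ3=00101 Δ4=00111 Δ5=10111 | 5Δ
t=7: Δ0=10111 Δ1=10110 | 1Δ
t=8: Δ0=10110 Δ1=10111 Δ2=10011 Δ3=11001 Δ4=11011 Δ5=01011 | 5Δ
t=9: Δ0=01011 Δ1=01010 | 1Δ
t=10: Δ0=01010 Δ1=01011 Δ2=01111 Δ3=00101 Δ4=00111 Δ5=10111 | 5Δ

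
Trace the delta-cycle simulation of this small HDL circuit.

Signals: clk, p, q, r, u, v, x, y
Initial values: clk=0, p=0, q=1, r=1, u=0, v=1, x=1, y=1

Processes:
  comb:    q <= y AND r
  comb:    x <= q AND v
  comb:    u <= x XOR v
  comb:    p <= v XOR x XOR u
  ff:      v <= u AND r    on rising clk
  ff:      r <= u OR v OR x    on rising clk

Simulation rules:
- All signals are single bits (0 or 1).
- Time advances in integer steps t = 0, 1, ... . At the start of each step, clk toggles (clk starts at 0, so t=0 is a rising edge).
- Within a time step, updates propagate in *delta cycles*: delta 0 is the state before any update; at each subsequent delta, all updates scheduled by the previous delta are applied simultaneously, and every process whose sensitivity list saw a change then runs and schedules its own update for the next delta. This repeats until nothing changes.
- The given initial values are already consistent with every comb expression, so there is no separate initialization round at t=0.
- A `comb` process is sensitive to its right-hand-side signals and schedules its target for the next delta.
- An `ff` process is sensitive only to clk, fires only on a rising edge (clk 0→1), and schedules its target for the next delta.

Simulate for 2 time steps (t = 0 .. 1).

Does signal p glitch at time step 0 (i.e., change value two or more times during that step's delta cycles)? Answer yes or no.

yes

t=0 Δ0: q=1 x=1 clk=0 p=0 u=0 v=1 y=1 r=1
  Δ1: clk:0→1
  Δ2: v:1→0
  Δ3: x:1→0, p:0→1, u:0→1
  Δ4: u:1→0
  Δ5: p:1→0
  (5Δ to stable)
t=1 Δ0: q=1 x=0 clk=1 p=0 u=0 v=0 y=1 r=1
  Δ1: clk:1→0
  (1Δ to stable)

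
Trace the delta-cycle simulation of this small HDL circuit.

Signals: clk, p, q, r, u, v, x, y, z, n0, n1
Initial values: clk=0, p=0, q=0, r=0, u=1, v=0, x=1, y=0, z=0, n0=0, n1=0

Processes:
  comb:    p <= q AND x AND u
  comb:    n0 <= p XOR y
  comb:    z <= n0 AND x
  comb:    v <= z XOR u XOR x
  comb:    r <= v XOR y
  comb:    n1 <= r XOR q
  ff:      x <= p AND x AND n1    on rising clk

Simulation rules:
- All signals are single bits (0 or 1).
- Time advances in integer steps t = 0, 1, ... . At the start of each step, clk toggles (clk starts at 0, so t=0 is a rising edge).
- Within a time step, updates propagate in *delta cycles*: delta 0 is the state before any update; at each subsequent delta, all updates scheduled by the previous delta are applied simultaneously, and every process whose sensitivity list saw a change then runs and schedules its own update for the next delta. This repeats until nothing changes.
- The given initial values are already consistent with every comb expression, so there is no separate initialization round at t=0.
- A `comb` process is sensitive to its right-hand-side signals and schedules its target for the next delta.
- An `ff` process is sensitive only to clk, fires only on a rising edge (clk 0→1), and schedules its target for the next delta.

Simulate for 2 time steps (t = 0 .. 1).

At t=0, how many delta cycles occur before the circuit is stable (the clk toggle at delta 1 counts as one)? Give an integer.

[bits: r,v,z,p,n0,q,clk,n1,u,y,x]
t=0: Δ0=00000000101 Δ1=00000010101 Δ2=00000010100 Δ3=01000010100 Δ4=11000010100 Δ5=11000011100 | 5Δ
t=1: Δ0=11000011100 Δ1=11000001100 | 1Δ

5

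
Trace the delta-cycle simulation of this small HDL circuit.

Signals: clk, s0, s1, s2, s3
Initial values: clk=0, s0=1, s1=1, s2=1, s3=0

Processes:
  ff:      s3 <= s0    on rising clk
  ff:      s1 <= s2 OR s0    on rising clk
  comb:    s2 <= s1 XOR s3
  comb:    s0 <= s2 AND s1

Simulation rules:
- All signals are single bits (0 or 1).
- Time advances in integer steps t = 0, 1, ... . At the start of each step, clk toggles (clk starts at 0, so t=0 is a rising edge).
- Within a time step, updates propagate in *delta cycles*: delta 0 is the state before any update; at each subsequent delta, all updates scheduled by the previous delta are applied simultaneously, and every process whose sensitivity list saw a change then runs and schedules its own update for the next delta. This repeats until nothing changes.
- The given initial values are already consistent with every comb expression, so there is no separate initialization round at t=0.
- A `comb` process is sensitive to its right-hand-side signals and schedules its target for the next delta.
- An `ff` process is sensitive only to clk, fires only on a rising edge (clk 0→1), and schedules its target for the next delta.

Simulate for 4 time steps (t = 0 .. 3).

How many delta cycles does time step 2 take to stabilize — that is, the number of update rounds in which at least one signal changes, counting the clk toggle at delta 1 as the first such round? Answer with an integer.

t=0 Δ0: s0=1 clk=0 s2=1 s1=1 s3=0
  Δ1: clk:0→1
  Δ2: s3:0→1
  Δ3: s2:1→0
  Δ4: s0:1→0
  (4Δ to stable)
t=1 Δ0: s0=0 clk=1 s2=0 s1=1 s3=1
  Δ1: clk:1→0
  (1Δ to stable)
t=2 Δ0: s0=0 clk=0 s2=0 s1=1 s3=1
  Δ1: clk:0→1
  Δ2: s1:1→0, s3:1→0
  (2Δ to stable)
t=3 Δ0: s0=0 clk=1 s2=0 s1=0 s3=0
  Δ1: clk:1→0
  (1Δ to stable)

2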